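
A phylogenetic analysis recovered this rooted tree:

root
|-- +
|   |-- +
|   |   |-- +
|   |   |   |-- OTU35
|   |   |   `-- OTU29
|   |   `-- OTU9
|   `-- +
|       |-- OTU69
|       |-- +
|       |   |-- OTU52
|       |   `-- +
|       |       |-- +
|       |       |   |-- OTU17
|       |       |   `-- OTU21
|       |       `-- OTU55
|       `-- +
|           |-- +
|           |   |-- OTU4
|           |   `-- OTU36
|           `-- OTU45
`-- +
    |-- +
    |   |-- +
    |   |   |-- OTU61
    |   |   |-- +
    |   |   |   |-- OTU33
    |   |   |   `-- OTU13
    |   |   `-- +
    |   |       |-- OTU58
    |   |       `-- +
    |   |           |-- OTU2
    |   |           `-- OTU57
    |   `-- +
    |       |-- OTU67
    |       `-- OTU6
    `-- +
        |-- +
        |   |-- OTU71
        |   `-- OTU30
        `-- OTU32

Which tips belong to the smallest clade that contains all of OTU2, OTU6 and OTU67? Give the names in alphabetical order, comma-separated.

OTU13, OTU2, OTU33, OTU57, OTU58, OTU6, OTU61, OTU67

Tracing OTU2: it sits inside (OTU2,OTU57).
Tracing OTU6: it sits inside (OTU67,OTU6).
Tracing OTU67: it sits inside (OTU67,OTU6).
The smallest clade enclosing all 3 is ((OTU61,(OTU33,OTU13),(OTU58,(OTU2,OTU57))),(OTU67,OTU6)); the answer is its 8 terminal taxa in alphabetical order.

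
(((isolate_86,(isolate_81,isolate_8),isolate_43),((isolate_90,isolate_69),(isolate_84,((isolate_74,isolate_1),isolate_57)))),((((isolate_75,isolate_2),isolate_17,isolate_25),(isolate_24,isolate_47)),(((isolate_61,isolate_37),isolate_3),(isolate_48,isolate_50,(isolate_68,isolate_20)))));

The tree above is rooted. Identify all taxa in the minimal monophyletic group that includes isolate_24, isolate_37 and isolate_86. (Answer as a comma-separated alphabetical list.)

Tracing isolate_24: it sits inside (isolate_24,isolate_47).
Tracing isolate_37: it sits inside (isolate_61,isolate_37).
Tracing isolate_86: it sits inside (isolate_86,(isolate_81,isolate_8),isolate_43).
The smallest clade enclosing all 3 is the whole tree (their MRCA is the root), so the answer is all 23 tips in alphabetical order.

isolate_1, isolate_17, isolate_2, isolate_20, isolate_24, isolate_25, isolate_3, isolate_37, isolate_43, isolate_47, isolate_48, isolate_50, isolate_57, isolate_61, isolate_68, isolate_69, isolate_74, isolate_75, isolate_8, isolate_81, isolate_84, isolate_86, isolate_90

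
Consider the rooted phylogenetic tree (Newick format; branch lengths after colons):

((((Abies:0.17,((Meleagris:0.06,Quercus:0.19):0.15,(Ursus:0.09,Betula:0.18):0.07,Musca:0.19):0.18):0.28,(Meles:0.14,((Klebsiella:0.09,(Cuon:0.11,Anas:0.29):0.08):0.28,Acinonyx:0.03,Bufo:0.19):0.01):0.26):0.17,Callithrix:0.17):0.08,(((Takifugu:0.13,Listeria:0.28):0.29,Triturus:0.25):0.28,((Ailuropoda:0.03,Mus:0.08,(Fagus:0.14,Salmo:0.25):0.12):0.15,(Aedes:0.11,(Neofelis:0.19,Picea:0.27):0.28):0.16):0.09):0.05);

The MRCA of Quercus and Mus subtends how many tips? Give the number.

The MRCA of Quercus and Mus is the root, so the clade is the entire tree.
That clade contains 23 terminal taxa: Abies, Acinonyx, Aedes, Ailuropoda, Anas, Betula, Bufo, Callithrix, Cuon, Fagus, Klebsiella, Listeria, Meleagris, Meles, Mus, Musca, Neofelis, Picea, Quercus, Salmo, Takifugu, Triturus, Ursus.

23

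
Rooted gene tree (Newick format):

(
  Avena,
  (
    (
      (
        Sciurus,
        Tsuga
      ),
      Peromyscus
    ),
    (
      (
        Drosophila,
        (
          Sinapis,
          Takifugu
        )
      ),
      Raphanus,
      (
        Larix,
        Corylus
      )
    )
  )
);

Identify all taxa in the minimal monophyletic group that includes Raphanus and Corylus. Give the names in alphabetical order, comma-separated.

Tracing Raphanus: it sits inside ((Drosophila,(Sinapis,Takifugu)),Raphanus,(Larix,Corylus)).
Tracing Corylus: it sits inside (Larix,Corylus).
The smallest clade enclosing both is ((Drosophila,(Sinapis,Takifugu)),Raphanus,(Larix,Corylus)); the answer is its 6 terminal taxa in alphabetical order.

Corylus, Drosophila, Larix, Raphanus, Sinapis, Takifugu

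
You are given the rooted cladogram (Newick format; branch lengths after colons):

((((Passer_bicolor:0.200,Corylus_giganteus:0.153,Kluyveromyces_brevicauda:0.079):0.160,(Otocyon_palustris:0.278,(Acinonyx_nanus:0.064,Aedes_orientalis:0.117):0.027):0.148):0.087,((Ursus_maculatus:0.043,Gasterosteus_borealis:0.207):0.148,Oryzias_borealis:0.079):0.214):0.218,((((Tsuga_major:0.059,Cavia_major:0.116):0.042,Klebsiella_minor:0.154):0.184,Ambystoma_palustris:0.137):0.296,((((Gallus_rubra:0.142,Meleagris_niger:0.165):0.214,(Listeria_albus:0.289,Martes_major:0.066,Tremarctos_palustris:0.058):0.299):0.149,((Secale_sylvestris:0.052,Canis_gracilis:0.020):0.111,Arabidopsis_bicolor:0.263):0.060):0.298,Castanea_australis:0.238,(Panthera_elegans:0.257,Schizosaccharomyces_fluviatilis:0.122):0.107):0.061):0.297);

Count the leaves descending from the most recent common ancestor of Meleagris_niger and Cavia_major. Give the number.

The MRCA of Meleagris_niger and Cavia_major is the node subtending ((((Tsuga_major,Cavia_major),Klebsiella_minor),Ambystoma_palustris),((((Gallus_rubra,Meleagris_niger),(Listeria_albus,Martes_major,Tremarctos_palustris)),((Secale_sylvestris,Canis_gracilis),Arabidopsis_bicolor)),Castanea_australis,(Panthera_elegans,Schizosaccharomyces_fluviatilis))).
That clade contains 15 terminal taxa: Ambystoma_palustris, Arabidopsis_bicolor, Canis_gracilis, Castanea_australis, Cavia_major, Gallus_rubra, Klebsiella_minor, Listeria_albus, Martes_major, Meleagris_niger, Panthera_elegans, Schizosaccharomyces_fluviatilis, Secale_sylvestris, Tremarctos_palustris, Tsuga_major.

15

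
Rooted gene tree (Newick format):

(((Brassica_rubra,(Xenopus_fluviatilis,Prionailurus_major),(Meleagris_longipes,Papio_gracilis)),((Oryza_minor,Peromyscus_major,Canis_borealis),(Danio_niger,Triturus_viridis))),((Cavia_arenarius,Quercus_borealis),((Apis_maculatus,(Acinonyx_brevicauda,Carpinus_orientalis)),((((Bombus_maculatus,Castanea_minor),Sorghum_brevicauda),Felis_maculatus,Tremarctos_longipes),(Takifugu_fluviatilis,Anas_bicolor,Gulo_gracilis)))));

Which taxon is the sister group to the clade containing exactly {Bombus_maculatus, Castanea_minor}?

The clade containing exactly {Bombus_maculatus, Castanea_minor} attaches to the tree at the node subtending ((Bombus_maculatus,Castanea_minor),Sorghum_brevicauda).
The other lineage descending from that same node — the sister group — is the single tip Sorghum_brevicauda.

Sorghum_brevicauda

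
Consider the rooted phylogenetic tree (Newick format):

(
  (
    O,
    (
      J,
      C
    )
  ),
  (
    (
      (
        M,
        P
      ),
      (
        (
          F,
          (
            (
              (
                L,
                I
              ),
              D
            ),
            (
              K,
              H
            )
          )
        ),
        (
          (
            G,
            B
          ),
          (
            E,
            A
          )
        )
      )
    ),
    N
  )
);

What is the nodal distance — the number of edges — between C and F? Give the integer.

8

The MRCA of C and F is the root of the tree.
From C up to that node: 3 branches. From F up to the same node: 5 branches. Total: 3 + 5 = 8.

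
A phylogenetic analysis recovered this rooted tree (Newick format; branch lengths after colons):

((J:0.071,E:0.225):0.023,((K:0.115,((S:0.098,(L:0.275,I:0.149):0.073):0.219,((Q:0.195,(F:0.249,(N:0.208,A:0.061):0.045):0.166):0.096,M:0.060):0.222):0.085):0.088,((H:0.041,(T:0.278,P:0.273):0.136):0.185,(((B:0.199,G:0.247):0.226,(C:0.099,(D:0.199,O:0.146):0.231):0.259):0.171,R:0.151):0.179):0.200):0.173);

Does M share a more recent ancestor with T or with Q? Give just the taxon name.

The MRCA of M and Q subtends ((Q,(F,(N,A))),M) (5 taxa).
The MRCA of M and T subtends ((K,((S,(L,I)),((Q,(F,(N,A))),M))),((H,(T,P)),(((B,G),(C,(D,O))),R))) (18 taxa).
The first is nested inside the second, so M shares a more recent common ancestor with Q.

Q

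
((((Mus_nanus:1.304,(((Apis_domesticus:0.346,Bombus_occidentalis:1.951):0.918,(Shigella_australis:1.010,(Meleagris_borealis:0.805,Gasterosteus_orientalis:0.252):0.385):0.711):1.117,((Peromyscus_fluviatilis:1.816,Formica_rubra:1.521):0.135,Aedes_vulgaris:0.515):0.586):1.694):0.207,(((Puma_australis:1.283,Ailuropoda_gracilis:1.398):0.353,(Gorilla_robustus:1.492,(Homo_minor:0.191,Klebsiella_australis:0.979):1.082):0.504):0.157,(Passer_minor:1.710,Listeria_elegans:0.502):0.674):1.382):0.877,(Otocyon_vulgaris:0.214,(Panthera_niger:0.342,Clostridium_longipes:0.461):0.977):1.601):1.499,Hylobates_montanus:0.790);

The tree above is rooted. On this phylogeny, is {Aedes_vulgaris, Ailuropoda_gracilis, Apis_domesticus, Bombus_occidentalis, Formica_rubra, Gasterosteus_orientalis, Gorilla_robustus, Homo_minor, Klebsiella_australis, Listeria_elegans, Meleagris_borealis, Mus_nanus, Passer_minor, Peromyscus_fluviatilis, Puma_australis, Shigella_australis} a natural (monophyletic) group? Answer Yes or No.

Yes

The most recent common ancestor of these taxa subtends ((Mus_nanus,(((Apis_domesticus,Bombus_occidentalis),(Shigella_australis,(Meleagris_borealis,Gasterosteus_orientalis))),((Peromyscus_fluviatilis,Formica_rubra),Aedes_vulgaris))),(((Puma_australis,Ailuropoda_gracilis),(Gorilla_robustus,(Homo_minor,Klebsiella_australis))),(Passer_minor,Listeria_elegans))).
That clade has exactly 16 tips — every listed taxon and nothing else — so the group is monophyletic.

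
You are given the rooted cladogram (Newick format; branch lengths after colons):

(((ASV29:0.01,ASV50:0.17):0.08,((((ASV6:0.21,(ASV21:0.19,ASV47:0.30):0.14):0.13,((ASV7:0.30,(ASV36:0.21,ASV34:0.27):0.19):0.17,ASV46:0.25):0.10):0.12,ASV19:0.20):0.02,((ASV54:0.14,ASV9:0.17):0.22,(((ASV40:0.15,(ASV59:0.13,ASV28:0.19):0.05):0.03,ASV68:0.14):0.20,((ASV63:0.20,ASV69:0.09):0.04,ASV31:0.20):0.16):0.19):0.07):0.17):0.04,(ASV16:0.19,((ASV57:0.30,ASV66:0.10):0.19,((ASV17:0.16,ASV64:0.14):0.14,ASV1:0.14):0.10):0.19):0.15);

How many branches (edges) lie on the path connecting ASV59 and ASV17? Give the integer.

13

The MRCA of ASV59 and ASV17 is the root of the tree.
From ASV59 up to that node: 8 branches. From ASV17 up to the same node: 5 branches. Total: 8 + 5 = 13.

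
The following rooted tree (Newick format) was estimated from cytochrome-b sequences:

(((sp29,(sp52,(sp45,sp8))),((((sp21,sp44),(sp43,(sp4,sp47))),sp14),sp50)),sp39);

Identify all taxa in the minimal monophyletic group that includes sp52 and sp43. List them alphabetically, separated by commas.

sp14, sp21, sp29, sp4, sp43, sp44, sp45, sp47, sp50, sp52, sp8

Tracing sp52: it sits inside (sp52,(sp45,sp8)).
Tracing sp43: it sits inside (sp43,(sp4,sp47)).
The smallest clade enclosing both is ((sp29,(sp52,(sp45,sp8))),((((sp21,sp44),(sp43,(sp4,sp47))),sp14),sp50)); the answer is its 11 terminal taxa in alphabetical order.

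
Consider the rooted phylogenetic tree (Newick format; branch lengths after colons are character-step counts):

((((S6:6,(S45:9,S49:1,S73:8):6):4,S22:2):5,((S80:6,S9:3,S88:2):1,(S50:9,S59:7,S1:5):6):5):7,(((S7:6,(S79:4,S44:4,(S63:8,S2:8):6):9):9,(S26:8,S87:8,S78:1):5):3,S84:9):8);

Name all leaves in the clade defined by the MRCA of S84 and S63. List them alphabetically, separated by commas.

Tracing S84: it sits inside (((S7,(S79,S44,(S63,S2))),(S26,S87,S78)),S84).
Tracing S63: it sits inside (S63,S2).
The smallest clade enclosing both is (((S7,(S79,S44,(S63,S2))),(S26,S87,S78)),S84); the answer is its 9 terminal taxa in alphabetical order.

S2, S26, S44, S63, S7, S78, S79, S84, S87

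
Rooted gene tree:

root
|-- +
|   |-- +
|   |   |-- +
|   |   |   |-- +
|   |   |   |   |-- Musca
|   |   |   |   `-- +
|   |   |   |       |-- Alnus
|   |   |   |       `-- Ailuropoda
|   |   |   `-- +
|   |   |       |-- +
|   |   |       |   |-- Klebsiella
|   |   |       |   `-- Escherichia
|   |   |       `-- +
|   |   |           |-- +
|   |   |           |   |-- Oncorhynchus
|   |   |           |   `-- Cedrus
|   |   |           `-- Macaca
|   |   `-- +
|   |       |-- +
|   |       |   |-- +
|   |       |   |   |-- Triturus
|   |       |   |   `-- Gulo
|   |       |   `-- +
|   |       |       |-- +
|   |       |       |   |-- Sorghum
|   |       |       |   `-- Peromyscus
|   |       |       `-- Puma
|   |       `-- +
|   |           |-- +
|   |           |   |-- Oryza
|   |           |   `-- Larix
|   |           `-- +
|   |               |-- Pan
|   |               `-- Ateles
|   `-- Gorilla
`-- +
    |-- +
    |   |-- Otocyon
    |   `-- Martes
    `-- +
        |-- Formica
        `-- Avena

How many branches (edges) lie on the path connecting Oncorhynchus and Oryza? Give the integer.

9

The MRCA of Oncorhynchus and Oryza is the node subtending (((Musca,(Alnus,Ailuropoda)),((Klebsiella,Escherichia),((Oncorhynchus,Cedrus),Macaca))),(((Triturus,Gulo),((Sorghum,Peromyscus),Puma)),((Oryza,Larix),(Pan,Ateles)))).
From Oncorhynchus up to that node: 5 branches. From Oryza up to the same node: 4 branches. Total: 5 + 4 = 9.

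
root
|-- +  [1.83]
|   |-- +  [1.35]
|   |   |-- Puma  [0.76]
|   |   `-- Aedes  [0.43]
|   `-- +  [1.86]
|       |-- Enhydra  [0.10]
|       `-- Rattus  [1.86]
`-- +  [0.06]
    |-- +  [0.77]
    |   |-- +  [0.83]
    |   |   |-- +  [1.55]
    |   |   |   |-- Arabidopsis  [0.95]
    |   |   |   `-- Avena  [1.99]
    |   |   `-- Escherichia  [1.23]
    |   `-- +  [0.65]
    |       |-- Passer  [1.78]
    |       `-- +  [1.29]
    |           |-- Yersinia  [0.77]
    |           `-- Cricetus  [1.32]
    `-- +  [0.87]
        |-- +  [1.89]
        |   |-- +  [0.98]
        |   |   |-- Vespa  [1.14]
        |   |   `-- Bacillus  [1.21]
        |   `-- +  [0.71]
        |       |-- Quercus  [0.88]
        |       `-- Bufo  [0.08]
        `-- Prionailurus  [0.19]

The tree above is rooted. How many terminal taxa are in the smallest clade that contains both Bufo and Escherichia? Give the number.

11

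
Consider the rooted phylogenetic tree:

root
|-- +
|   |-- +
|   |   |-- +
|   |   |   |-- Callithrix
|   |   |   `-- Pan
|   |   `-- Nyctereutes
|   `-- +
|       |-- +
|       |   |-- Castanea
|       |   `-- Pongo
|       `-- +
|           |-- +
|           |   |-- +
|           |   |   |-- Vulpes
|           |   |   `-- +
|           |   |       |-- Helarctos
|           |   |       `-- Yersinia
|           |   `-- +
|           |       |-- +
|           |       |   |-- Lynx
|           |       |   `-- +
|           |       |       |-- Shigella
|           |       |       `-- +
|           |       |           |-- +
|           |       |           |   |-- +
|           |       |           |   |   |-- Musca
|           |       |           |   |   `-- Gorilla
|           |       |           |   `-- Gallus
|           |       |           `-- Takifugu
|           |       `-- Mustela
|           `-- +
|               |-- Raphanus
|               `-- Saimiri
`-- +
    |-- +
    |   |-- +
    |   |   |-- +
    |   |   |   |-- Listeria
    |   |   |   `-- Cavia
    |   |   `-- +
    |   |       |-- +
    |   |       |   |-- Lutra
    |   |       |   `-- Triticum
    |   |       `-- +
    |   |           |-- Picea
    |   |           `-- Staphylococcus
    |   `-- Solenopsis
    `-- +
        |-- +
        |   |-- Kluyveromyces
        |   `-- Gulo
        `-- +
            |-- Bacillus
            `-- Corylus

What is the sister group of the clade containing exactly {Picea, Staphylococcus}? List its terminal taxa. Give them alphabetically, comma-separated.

Lutra, Triticum

The clade containing exactly {Picea, Staphylococcus} attaches to the tree at the node subtending ((Lutra,Triticum),(Picea,Staphylococcus)).
The other lineage descending from that same node — the sister group — is (Lutra,Triticum); its 2 tips in alphabetical order are the answer.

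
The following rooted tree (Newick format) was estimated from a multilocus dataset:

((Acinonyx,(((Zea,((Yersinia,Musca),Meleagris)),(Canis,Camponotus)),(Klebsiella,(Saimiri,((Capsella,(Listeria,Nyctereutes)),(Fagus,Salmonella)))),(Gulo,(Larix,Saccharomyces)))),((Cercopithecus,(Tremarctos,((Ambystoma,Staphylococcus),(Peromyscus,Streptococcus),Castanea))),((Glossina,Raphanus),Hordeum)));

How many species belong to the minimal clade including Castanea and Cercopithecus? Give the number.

The MRCA of Castanea and Cercopithecus is the node subtending (Cercopithecus,(Tremarctos,((Ambystoma,Staphylococcus),(Peromyscus,Streptococcus),Castanea))).
That clade contains 7 terminal taxa: Ambystoma, Castanea, Cercopithecus, Peromyscus, Staphylococcus, Streptococcus, Tremarctos.

7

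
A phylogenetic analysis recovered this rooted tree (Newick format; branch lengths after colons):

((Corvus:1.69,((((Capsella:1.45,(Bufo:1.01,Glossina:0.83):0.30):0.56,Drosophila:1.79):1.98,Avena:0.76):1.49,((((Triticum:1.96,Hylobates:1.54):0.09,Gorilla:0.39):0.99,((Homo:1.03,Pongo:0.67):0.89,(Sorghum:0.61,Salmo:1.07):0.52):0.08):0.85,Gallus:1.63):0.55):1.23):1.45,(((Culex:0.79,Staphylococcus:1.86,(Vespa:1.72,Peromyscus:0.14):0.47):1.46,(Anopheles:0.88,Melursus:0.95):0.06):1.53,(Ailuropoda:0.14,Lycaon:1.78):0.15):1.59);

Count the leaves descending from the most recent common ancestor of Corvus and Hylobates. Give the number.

14

The MRCA of Corvus and Hylobates is the node subtending (Corvus,((((Capsella,(Bufo,Glossina)),Drosophila),Avena),((((Triticum,Hylobates),Gorilla),((Homo,Pongo),(Sorghum,Salmo))),Gallus))).
That clade contains 14 terminal taxa: Avena, Bufo, Capsella, Corvus, Drosophila, Gallus, Glossina, Gorilla, Homo, Hylobates, Pongo, Salmo, Sorghum, Triticum.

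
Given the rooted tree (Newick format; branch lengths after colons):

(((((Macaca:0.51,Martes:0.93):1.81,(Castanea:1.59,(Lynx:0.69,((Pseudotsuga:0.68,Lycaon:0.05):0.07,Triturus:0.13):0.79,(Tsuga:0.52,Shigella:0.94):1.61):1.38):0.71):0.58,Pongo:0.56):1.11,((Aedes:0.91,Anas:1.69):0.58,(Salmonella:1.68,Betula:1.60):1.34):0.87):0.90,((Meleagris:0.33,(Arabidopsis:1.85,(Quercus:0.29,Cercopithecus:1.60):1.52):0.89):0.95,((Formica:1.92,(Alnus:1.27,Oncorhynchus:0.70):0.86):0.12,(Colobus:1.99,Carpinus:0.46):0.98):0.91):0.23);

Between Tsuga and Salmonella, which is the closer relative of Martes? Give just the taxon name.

The MRCA of Martes and Tsuga subtends ((Macaca,Martes),(Castanea,(Lynx,((Pseudotsuga,Lycaon),Triturus),(Tsuga,Shigella)))) (9 taxa).
The MRCA of Martes and Salmonella subtends ((((Macaca,Martes),(Castanea,(Lynx,((Pseudotsuga,Lycaon),Triturus),(Tsuga,Shigella)))),Pongo),((Aedes,Anas),(Salmonella,Betula))) (14 taxa).
The first is nested inside the second, so Martes shares a more recent common ancestor with Tsuga.

Tsuga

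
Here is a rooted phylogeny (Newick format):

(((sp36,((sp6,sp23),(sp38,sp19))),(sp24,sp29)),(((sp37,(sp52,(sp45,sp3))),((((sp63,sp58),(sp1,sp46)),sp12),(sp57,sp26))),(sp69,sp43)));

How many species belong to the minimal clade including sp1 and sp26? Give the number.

The MRCA of sp1 and sp26 is the node subtending ((((sp63,sp58),(sp1,sp46)),sp12),(sp57,sp26)).
That clade contains 7 terminal taxa: sp1, sp12, sp26, sp46, sp57, sp58, sp63.

7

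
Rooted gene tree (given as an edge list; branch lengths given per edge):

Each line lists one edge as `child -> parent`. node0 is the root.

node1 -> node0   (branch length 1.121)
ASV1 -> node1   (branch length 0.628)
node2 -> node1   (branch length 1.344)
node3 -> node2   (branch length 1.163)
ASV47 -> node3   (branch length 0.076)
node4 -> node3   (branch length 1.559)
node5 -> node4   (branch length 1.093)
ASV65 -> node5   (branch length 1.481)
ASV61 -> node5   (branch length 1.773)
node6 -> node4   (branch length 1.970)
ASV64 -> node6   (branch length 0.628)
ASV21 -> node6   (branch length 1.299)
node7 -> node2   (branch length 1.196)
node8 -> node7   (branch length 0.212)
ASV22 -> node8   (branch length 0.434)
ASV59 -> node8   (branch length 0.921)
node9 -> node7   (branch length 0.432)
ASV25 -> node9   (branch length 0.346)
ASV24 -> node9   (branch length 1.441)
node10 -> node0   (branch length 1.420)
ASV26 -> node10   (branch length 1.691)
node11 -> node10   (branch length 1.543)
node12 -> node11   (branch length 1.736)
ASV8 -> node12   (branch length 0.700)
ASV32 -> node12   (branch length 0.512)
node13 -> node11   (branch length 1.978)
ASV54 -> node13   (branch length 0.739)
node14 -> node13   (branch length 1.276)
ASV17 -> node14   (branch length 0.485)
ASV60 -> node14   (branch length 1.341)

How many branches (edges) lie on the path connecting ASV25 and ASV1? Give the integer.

5

The MRCA of ASV25 and ASV1 is the node subtending (ASV1,((ASV47,((ASV65,ASV61),(ASV64,ASV21))),((ASV22,ASV59),(ASV25,ASV24)))).
From ASV25 up to that node: 4 branches. From ASV1 up to the same node: 1 branch. Total: 4 + 1 = 5.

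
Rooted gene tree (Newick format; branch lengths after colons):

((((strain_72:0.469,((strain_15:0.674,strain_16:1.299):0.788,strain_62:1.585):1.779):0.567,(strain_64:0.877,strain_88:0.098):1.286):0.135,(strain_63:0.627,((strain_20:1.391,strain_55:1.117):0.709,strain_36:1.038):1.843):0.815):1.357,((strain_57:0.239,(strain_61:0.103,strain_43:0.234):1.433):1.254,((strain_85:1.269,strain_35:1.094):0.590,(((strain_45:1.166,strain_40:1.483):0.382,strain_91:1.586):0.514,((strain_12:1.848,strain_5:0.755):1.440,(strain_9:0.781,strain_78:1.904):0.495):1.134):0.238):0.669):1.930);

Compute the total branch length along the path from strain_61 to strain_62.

10.143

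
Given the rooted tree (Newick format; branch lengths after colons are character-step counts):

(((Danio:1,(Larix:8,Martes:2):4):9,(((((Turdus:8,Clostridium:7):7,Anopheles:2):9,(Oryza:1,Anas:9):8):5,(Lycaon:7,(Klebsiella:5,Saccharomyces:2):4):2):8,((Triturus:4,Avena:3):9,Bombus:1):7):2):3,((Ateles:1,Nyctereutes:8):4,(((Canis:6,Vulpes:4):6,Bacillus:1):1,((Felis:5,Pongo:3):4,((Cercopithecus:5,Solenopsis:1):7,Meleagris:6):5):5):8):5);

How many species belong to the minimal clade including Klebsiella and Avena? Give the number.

11

The MRCA of Klebsiella and Avena is the node subtending (((((Turdus,Clostridium),Anopheles),(Oryza,Anas)),(Lycaon,(Klebsiella,Saccharomyces))),((Triturus,Avena),Bombus)).
That clade contains 11 terminal taxa: Anas, Anopheles, Avena, Bombus, Clostridium, Klebsiella, Lycaon, Oryza, Saccharomyces, Triturus, Turdus.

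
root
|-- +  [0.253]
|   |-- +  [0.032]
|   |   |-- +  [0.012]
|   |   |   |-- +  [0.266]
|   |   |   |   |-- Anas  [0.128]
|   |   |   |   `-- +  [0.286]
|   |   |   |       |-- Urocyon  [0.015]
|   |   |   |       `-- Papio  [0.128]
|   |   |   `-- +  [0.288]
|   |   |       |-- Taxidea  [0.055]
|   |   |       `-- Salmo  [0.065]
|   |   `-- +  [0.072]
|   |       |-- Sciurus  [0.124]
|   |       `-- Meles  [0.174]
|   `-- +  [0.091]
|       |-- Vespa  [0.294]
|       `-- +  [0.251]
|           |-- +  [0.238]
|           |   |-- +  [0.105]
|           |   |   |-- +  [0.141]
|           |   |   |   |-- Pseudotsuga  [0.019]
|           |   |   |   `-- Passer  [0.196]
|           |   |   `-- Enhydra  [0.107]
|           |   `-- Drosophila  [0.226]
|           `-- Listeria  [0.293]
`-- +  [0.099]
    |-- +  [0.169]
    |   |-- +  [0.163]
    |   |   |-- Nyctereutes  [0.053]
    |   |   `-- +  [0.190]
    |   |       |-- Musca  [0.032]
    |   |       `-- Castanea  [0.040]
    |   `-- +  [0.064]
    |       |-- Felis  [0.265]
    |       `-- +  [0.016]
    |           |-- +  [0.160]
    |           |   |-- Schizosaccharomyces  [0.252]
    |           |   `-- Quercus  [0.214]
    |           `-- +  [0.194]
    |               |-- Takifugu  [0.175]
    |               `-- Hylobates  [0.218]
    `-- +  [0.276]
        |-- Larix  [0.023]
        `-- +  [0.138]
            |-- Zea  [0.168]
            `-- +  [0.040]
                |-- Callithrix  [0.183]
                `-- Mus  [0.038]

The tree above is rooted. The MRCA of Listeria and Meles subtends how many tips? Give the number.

13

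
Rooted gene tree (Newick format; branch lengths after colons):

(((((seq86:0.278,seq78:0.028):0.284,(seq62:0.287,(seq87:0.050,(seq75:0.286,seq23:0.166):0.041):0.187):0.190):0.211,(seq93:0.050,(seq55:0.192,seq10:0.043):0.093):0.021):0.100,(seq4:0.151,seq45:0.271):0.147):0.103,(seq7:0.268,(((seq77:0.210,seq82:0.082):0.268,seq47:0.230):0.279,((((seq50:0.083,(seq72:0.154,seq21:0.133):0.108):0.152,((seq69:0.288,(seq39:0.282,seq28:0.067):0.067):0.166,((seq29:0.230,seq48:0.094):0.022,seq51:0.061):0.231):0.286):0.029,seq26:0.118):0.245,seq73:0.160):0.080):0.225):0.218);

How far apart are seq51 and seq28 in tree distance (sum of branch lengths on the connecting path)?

The path runs seq51 → … → MRCA → … → seq28; the MRCA is the node subtending ((seq69,(seq39,seq28)),((seq29,seq48),seq51)).
Branch lengths along that path: 0.061 + 0.231 + 0.166 + 0.067 + 0.067 = 0.592.

0.592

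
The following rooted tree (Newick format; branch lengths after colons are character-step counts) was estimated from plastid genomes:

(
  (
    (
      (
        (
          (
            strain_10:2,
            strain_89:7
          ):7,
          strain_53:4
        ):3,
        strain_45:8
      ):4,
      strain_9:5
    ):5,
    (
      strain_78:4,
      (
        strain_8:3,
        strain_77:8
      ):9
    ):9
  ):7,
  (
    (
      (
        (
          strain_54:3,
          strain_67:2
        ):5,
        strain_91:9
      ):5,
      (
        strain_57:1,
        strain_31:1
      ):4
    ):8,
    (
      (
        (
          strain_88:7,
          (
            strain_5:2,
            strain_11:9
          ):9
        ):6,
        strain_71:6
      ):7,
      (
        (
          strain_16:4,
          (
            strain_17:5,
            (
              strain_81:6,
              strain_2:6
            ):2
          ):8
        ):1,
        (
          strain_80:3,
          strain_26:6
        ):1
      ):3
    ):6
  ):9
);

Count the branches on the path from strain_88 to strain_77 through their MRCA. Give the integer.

The MRCA of strain_88 and strain_77 is the root of the tree.
From strain_88 up to that node: 5 branches. From strain_77 up to the same node: 4 branches. Total: 5 + 4 = 9.

9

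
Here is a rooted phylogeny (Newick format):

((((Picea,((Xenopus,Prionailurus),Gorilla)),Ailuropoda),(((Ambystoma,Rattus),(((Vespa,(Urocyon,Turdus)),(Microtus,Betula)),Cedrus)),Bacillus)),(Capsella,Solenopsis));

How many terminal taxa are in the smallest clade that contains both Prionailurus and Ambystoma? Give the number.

The MRCA of Prionailurus and Ambystoma is the node subtending (((Picea,((Xenopus,Prionailurus),Gorilla)),Ailuropoda),(((Ambystoma,Rattus),(((Vespa,(Urocyon,Turdus)),(Microtus,Betula)),Cedrus)),Bacillus)).
That clade contains 14 terminal taxa: Ailuropoda, Ambystoma, Bacillus, Betula, Cedrus, Gorilla, Microtus, Picea, Prionailurus, Rattus, Turdus, Urocyon, Vespa, Xenopus.

14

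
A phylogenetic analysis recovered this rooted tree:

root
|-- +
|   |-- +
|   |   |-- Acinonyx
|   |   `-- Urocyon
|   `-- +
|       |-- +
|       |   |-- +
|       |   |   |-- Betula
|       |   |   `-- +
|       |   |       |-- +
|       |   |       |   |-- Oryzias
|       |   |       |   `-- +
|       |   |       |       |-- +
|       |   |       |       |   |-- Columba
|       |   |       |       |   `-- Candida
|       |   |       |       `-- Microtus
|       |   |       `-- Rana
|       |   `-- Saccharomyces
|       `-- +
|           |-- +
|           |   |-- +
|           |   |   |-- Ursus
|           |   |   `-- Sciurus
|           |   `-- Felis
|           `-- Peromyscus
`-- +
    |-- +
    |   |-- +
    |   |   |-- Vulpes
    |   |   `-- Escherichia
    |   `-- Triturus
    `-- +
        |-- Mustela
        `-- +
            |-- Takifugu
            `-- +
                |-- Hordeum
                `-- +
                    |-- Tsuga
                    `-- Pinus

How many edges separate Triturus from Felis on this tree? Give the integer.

The MRCA of Triturus and Felis is the root of the tree.
From Triturus up to that node: 3 branches. From Felis up to the same node: 5 branches. Total: 3 + 5 = 8.

8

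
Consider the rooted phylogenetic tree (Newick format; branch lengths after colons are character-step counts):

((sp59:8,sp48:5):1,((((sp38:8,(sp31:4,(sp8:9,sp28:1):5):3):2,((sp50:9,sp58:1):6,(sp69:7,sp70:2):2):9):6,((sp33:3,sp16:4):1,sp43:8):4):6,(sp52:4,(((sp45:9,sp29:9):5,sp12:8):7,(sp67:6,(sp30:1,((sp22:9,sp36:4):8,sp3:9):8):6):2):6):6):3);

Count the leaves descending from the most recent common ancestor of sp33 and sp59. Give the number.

The MRCA of sp33 and sp59 is the root, so the clade is the entire tree.
That clade contains 22 terminal taxa: sp12, sp16, sp22, sp28, sp29, sp3, sp30, sp31, sp33, sp36, sp38, sp43, sp45, sp48, sp50, sp52, sp58, sp59, sp67, sp69, sp70, sp8.

22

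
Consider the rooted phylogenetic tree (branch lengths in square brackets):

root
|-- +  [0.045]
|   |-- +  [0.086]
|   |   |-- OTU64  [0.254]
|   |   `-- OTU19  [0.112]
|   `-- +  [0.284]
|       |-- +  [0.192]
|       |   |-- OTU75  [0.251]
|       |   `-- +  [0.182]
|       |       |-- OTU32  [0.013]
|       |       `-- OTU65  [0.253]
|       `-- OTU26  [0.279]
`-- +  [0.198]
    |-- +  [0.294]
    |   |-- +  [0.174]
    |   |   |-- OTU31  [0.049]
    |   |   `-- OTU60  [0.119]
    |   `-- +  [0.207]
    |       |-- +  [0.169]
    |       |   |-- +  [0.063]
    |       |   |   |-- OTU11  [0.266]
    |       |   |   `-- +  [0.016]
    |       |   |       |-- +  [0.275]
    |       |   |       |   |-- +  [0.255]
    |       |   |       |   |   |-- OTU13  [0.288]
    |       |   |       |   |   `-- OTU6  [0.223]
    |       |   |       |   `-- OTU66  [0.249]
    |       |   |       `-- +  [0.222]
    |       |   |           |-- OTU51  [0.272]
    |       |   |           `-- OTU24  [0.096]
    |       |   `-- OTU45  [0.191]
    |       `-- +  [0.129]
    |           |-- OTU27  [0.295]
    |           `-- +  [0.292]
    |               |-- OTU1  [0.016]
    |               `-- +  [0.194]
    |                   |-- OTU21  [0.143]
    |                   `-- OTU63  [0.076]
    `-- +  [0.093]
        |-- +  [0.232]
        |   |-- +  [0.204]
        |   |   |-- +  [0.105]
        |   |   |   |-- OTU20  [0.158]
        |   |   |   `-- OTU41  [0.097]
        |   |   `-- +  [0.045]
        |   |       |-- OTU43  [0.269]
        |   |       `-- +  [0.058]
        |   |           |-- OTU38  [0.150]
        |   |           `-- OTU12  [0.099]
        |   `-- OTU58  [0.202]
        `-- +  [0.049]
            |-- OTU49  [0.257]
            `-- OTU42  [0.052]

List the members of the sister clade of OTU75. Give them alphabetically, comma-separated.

OTU32, OTU65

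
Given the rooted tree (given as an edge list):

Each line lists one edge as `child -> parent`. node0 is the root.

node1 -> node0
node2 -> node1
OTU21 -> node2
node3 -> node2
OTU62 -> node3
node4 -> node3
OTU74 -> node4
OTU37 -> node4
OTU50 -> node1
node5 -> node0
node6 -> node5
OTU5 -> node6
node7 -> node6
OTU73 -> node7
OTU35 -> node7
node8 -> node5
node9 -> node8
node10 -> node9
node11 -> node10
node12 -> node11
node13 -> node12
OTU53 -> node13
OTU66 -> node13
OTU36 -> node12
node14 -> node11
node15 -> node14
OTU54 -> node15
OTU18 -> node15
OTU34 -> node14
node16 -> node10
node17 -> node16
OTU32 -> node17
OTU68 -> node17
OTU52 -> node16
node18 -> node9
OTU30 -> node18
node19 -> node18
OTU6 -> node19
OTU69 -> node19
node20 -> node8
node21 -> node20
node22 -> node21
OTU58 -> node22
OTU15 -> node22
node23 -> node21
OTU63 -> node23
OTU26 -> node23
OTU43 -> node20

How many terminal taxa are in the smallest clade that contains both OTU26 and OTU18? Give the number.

17

The MRCA of OTU26 and OTU18 is the node subtending ((((((OTU53,OTU66),OTU36),((OTU54,OTU18),OTU34)),((OTU32,OTU68),OTU52)),(OTU30,(OTU6,OTU69))),(((OTU58,OTU15),(OTU63,OTU26)),OTU43)).
That clade contains 17 terminal taxa: OTU15, OTU18, OTU26, OTU30, OTU32, OTU34, OTU36, OTU43, OTU52, OTU53, OTU54, OTU58, OTU6, OTU63, OTU66, OTU68, OTU69.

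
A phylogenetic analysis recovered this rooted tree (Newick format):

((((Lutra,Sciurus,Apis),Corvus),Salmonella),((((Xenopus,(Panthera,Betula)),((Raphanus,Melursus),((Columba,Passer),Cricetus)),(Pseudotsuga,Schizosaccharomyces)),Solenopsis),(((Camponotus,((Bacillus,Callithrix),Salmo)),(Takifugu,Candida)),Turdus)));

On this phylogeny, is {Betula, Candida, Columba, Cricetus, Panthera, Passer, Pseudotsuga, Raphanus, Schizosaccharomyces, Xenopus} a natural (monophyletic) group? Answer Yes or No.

No

The MRCA of the listed taxa subtends ((((Xenopus,(Panthera,Betula)),((Raphanus,Melursus),((Columba,Passer),Cricetus)),(Pseudotsuga,Schizosaccharomyces)),Solenopsis),(((Camponotus,((Bacillus,Callithrix),Salmo)),(Takifugu,Candida)),Turdus)).
That clade also contains Bacillus, Callithrix, Camponotus, Melursus, Salmo, Solenopsis, Takifugu, Turdus, which are not in the proposed group, so the group is not monophyletic.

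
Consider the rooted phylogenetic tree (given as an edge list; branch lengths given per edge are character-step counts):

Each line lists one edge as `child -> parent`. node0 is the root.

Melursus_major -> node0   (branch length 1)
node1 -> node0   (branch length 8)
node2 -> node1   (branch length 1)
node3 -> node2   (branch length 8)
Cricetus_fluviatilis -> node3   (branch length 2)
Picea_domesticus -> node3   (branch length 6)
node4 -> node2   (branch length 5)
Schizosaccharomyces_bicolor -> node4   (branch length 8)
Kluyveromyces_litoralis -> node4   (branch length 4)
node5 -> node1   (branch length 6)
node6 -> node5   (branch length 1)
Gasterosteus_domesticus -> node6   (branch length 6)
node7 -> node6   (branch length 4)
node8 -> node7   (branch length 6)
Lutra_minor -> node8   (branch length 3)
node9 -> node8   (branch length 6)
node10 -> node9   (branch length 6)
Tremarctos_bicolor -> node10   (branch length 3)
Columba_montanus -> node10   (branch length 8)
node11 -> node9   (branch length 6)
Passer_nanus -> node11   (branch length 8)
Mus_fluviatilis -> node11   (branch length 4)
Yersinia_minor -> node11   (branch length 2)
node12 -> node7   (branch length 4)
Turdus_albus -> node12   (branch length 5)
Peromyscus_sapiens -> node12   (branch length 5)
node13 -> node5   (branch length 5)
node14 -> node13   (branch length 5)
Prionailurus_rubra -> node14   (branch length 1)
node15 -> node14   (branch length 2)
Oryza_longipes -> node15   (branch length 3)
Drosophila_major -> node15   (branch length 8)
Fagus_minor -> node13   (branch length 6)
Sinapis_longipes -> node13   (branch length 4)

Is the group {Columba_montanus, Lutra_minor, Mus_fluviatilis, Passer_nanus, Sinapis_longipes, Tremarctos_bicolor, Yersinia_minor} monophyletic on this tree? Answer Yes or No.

The MRCA of the listed taxa subtends ((Gasterosteus_domesticus,((Lutra_minor,((Tremarctos_bicolor,Columba_montanus),(Passer_nanus,Mus_fluviatilis,Yersinia_minor))),(Turdus_albus,Peromyscus_sapiens))),((Prionailurus_rubra,(Oryza_longipes,Drosophila_major)),Fagus_minor,Sinapis_longipes)).
That clade also contains Drosophila_major, Fagus_minor, Gasterosteus_domesticus, Oryza_longipes, Peromyscus_sapiens, Prionailurus_rubra, Turdus_albus, which are not in the proposed group, so the group is not monophyletic.

No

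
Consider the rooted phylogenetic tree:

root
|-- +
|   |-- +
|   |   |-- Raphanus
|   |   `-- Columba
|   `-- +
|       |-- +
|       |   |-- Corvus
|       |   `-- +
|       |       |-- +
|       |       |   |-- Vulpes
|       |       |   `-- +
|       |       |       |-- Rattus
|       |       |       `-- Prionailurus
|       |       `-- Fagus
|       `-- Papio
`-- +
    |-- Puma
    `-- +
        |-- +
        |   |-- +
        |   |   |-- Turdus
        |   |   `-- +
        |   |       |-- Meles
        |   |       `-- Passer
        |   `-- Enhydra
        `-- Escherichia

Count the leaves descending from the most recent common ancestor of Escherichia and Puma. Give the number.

6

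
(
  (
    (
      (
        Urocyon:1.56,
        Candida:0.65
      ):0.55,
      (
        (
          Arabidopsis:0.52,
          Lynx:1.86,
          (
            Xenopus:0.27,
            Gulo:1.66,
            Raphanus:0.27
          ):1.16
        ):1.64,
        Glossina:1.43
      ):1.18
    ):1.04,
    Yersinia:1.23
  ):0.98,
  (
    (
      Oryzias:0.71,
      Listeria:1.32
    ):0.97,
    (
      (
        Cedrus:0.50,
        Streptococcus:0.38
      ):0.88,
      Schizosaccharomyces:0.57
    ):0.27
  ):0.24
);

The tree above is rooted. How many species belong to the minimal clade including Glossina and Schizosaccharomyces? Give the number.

The MRCA of Glossina and Schizosaccharomyces is the root, so the clade is the entire tree.
That clade contains 14 terminal taxa: Arabidopsis, Candida, Cedrus, Glossina, Gulo, Listeria, Lynx, Oryzias, Raphanus, Schizosaccharomyces, Streptococcus, Urocyon, Xenopus, Yersinia.

14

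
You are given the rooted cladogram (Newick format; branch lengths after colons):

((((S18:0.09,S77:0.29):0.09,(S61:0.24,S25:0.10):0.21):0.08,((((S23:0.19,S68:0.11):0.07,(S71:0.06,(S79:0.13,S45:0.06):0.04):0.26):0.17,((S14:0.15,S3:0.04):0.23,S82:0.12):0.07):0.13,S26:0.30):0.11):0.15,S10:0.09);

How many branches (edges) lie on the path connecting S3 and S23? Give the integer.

The MRCA of S3 and S23 is the node subtending (((S23,S68),(S71,(S79,S45))),((S14,S3),S82)).
From S3 up to that node: 3 branches. From S23 up to the same node: 3 branches. Total: 3 + 3 = 6.

6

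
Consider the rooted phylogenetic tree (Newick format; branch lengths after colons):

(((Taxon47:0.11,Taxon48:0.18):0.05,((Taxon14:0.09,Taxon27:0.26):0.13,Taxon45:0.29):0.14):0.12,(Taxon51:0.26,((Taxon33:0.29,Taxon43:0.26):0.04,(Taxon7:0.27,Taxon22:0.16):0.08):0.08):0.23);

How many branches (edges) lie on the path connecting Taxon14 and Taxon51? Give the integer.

The MRCA of Taxon14 and Taxon51 is the root of the tree.
From Taxon14 up to that node: 4 branches. From Taxon51 up to the same node: 2 branches. Total: 4 + 2 = 6.

6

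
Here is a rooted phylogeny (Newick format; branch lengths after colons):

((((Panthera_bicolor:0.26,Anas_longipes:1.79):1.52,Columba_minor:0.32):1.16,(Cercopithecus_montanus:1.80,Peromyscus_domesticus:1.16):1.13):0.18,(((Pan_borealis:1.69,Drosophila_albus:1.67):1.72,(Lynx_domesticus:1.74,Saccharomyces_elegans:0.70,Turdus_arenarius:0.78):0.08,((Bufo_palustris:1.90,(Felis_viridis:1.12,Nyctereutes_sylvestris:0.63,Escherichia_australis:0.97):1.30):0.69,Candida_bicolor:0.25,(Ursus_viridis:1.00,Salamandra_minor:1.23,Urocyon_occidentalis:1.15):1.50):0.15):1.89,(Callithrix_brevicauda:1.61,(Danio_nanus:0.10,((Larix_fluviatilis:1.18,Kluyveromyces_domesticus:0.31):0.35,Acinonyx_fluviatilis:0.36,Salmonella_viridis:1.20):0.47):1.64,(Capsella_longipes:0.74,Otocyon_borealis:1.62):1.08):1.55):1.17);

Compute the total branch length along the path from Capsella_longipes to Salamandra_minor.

The path runs Capsella_longipes → … → MRCA → … → Salamandra_minor; the MRCA is the node subtending (((Pan_borealis,Drosophila_albus),(Lynx_domesticus,Saccharomyces_elegans,Turdus_arenarius),((Bufo_palustris,(Felis_viridis,Nyctereutes_sylvestris,Escherichia_australis)),Candida_bicolor,(Ursus_viridis,Salamandra_minor,Urocyon_occidentalis))),(Callithrix_brevicauda,(Danio_nanus,((Larix_fluviatilis,Kluyveromyces_domesticus),Acinonyx_fluviatilis,Salmonella_viridis)),(Capsella_longipes,Otocyon_borealis))).
Branch lengths along that path: 0.74 + 1.08 + 1.55 + 1.89 + 0.15 + 1.50 + 1.23 = 8.14.

8.14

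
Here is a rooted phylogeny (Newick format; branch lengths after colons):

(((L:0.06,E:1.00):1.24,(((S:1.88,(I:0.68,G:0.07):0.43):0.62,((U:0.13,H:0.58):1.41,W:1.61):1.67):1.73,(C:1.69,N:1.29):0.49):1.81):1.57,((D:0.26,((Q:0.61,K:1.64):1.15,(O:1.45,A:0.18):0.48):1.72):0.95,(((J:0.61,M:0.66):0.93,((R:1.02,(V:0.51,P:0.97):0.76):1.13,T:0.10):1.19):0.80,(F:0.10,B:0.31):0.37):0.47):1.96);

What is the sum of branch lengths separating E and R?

The path runs E → … → MRCA → … → R; the MRCA is the root of the tree.
Branch lengths along that path: 1.00 + 1.24 + 1.57 + 1.96 + 0.47 + 0.80 + 1.19 + 1.13 + 1.02 = 10.38.

10.38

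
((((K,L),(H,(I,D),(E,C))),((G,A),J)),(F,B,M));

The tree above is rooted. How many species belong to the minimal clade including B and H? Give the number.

13

The MRCA of B and H is the root, so the clade is the entire tree.
That clade contains 13 terminal taxa: A, B, C, D, E, F, G, H, I, J, K, L, M.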